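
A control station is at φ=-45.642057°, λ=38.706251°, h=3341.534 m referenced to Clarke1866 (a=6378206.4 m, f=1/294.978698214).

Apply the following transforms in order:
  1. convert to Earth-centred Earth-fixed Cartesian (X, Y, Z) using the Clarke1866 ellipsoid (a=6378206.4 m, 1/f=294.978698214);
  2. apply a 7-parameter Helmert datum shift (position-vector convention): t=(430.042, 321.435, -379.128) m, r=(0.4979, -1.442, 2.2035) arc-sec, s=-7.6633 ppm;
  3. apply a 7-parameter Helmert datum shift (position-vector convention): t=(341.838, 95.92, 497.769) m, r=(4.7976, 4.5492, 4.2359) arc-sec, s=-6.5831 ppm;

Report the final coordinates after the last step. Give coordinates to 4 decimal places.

X=3488256.5367 m, Y=2795394.3481 m, Z=-4539504.7535 m

start: φ=-45.642057°, λ=38.706251°, h=3341.534 m
→ ECEF (a=6378206.400, f=1/294.978698214): X=3487689.9970, Y=2794791.3653, Z=-4539707.2826
→ Helmert 7p (PV): X=3488095.1925, Y=2795139.5994, Z=-4540020.4929
→ Helmert 7p (PV): X=3488256.5367, Y=2795394.3481, Z=-4539504.7535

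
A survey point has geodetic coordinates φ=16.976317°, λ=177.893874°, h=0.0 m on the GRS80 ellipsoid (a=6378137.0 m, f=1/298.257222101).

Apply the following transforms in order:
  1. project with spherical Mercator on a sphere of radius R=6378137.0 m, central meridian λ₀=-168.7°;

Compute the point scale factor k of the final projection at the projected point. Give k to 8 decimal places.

1.04555972

start: φ=16.976317°, λ=177.893874°, h=0.000 m
→ into merc (λ₀=-168.7°): φ=16.97631700°, λ−λ₀=-13.40612600°
scale k = 1.04555972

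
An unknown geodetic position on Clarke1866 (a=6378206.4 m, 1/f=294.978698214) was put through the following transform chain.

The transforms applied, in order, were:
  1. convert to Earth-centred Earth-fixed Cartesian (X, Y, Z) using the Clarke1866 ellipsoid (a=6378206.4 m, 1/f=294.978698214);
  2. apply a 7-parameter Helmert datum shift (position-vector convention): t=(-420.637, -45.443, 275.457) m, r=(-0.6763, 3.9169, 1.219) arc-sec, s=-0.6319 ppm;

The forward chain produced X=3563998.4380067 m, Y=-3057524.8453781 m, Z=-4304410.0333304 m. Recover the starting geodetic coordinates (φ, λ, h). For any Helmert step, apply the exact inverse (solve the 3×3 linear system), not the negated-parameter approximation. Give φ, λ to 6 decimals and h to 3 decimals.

φ=-42.703140°, λ=-40.621817°, h=2221.858 m

start: X=3563998.4380, Y=-3057524.8454, Z=-4304410.0333 m
→ Helmert⁻¹: X=3564485.0015, Y=-3057488.2861, Z=-4304630.5470
→ geod (Bowring, a=6378206.400): φ=-42.70314000°, λ=-40.62181700°, h=2221.8580 m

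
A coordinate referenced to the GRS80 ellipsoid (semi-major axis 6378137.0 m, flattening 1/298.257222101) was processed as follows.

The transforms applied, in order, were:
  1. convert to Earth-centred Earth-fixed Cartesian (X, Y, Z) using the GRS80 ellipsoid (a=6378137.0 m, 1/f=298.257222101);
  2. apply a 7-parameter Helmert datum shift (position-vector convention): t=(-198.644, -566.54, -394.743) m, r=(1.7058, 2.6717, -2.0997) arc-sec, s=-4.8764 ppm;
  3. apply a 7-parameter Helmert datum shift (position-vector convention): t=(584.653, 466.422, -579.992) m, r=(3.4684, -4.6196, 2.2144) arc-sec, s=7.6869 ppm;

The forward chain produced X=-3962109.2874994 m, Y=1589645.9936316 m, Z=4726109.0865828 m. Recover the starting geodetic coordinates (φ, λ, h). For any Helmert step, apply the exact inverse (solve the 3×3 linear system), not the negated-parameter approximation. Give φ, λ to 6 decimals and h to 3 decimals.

start: X=-3962109.2875, Y=1589645.9936, Z=4726109.0866 m
→ Helmert⁻¹: X=-3962540.5561, Y=1589289.3776, Z=4726714.7678
→ Helmert⁻¹: X=-3962438.6470, Y=1589862.4269, Z=4727068.0895
→ geod (Bowring, a=6378137.000): φ=48.10287100°, λ=158.13769900°, h=3419.9680 m

φ=48.102871°, λ=158.137699°, h=3419.968 m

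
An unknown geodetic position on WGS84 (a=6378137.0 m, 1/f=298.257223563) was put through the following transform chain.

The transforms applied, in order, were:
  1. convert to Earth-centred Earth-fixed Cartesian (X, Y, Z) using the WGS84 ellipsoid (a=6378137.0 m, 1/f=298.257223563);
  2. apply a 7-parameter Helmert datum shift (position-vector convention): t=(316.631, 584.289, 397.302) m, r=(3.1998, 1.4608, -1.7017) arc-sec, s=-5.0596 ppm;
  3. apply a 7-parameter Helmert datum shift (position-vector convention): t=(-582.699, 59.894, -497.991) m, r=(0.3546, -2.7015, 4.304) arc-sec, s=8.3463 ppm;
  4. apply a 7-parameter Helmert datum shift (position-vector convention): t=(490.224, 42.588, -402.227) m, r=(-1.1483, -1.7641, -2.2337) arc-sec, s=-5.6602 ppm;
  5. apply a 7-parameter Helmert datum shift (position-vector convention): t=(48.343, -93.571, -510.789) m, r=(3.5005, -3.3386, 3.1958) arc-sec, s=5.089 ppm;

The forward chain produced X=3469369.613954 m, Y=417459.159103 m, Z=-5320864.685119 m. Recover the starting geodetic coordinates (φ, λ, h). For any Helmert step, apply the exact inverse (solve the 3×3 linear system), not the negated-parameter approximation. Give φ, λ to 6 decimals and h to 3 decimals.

φ=-56.881526°, λ=6.848973°, h=1494.838 m

start: X=3469369.6140, Y=417459.1591, Z=-5320864.6851 m
→ Helmert⁻¹: X=3469223.9671, Y=417406.5623, Z=-5320390.0576
→ Helmert⁻¹: X=3468703.3562, Y=417433.5176, Z=-5320045.2855
→ Helmert⁻¹: X=3469196.1356, Y=417288.6054, Z=-5319549.0506
→ Helmert⁻¹: X=3468931.2952, Y=416652.5149, Z=-5319955.1655
→ geod (Bowring, a=6378137.000): φ=-56.88152600°, λ=6.84897300°, h=1494.8380 m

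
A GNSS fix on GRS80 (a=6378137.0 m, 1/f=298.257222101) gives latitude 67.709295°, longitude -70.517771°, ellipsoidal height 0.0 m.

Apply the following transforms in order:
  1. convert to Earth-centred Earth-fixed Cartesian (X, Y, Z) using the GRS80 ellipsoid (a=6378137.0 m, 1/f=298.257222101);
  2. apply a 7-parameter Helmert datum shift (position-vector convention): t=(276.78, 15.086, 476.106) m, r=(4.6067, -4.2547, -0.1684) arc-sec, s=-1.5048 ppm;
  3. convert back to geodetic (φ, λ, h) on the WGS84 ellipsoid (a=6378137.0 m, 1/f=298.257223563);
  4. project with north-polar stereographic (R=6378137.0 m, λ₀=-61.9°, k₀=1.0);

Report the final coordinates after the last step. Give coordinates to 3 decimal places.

start: φ=67.709295°, λ=-70.517771°, h=0.000 m
→ ECEF (a=6378137.000, f=1/298.257222101): X=809182.3650, Y=-2287314.8800, Z=5878870.7728
→ Helmert 7p (PV): X=809334.7945, Y=-2287428.3106, Z=5879303.6390
→ geod (Bowring, a=6378137.000): φ=67.70945820°, λ=-70.51527099°, h=460.3639 m
→ stereo (R=6378137.0, λ₀=-61.9°): E=-376467.0476, N=-2484792.9551

E=-376467.048 m, N=-2484792.955 m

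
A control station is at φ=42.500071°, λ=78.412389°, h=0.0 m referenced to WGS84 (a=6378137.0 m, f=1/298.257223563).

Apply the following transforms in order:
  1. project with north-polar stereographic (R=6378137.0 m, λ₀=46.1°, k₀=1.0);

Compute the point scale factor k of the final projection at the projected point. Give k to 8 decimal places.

1.19360862

start: φ=42.500071°, λ=78.412389°, h=0.000 m
→ into stereo (λ₀=46.1°): φ=42.50007100°, λ−λ₀=32.31238900°
scale k = 1.19360862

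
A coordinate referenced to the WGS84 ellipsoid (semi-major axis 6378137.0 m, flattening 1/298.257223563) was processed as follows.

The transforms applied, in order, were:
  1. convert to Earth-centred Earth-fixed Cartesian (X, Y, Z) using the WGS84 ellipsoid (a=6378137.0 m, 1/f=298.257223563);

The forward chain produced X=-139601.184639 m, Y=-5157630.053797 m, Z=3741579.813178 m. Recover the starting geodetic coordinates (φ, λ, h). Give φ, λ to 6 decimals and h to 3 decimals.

φ=36.131884°, λ=-91.550442°, h=2643.945 m

start: X=-139601.1846, Y=-5157630.0538, Z=3741579.8132 m
→ geod (Bowring, a=6378137.000): φ=36.13188400°, λ=-91.55044200°, h=2643.9450 m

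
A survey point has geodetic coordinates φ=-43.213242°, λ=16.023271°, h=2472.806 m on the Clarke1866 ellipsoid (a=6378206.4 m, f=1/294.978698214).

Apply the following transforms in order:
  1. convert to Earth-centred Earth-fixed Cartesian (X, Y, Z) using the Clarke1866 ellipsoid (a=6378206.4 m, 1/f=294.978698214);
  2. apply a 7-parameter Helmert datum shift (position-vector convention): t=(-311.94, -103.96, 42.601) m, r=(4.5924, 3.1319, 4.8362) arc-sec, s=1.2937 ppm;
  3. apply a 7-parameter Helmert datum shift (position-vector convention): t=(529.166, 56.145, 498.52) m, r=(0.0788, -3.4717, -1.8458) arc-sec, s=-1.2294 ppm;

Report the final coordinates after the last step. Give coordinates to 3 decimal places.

start: φ=-43.213242°, λ=16.023271°, h=2472.806 m
→ ECEF (a=6378206.400, f=1/294.978698214): X=4476745.5454, Y=1285654.1151, Z=-4346288.9114
→ Helmert 7p (PV): X=4476343.2592, Y=1285753.5512, Z=-4346291.2830
→ Helmert 7p (PV): X=4476951.5813, Y=1285769.7185, Z=-4345711.5860

X=4476951.581 m, Y=1285769.719 m, Z=-4345711.586 m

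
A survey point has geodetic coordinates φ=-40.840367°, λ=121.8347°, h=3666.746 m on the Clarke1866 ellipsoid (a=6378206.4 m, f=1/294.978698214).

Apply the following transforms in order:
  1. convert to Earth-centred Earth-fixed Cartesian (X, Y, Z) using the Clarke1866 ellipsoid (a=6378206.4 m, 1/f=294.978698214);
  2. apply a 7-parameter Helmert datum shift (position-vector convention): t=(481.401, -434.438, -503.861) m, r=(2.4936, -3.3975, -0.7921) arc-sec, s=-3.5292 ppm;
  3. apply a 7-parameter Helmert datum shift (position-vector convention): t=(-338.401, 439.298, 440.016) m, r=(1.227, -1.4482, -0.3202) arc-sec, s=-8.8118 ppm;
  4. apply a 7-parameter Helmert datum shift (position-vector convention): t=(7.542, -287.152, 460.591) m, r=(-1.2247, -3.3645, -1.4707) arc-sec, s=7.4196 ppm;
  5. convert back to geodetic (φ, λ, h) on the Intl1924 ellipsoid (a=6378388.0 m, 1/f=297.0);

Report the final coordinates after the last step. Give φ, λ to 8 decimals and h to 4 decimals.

start: φ=-40.840367°, λ=121.834700°, h=3666.746 m
→ ECEF (a=6378206.400, f=1/294.978698214): X=-2550375.5442, Y=4107777.6851, Z=-4151226.6600
→ Helmert 7p (PV): X=-2549800.9909, Y=4107388.7292, Z=-4151708.2189
→ Helmert 7p (PV): X=-2550081.3982, Y=4107820.4888, Z=-4151225.0878
→ Helmert 7p (PV): X=-2549995.7737, Y=4107557.3496, Z=-4150861.2838
→ geod (Bowring, a=6378388.000): φ=-40.83885543°, λ=121.83225371°, h=2890.4990 m

φ=-40.83885543°, λ=121.83225371°, h=2890.4990 m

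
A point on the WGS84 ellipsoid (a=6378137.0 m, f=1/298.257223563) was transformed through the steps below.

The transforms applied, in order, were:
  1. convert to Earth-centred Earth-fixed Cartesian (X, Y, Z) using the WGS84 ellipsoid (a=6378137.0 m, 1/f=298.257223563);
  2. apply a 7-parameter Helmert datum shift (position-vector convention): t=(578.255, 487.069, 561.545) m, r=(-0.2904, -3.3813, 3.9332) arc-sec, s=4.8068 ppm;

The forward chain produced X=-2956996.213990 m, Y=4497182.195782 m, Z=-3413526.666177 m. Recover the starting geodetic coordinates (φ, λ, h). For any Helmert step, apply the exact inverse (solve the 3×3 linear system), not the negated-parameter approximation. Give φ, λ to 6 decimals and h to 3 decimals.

start: X=-2956996.2140, Y=4497182.1958, Z=-3413526.6662 m
→ Helmert⁻¹: X=-2957530.4717, Y=4496734.7150, Z=-3414016.9867
→ geod (Bowring, a=6378137.000): φ=-32.56210900°, λ=123.33316900°, h=1647.7490 m

φ=-32.562109°, λ=123.333169°, h=1647.749 m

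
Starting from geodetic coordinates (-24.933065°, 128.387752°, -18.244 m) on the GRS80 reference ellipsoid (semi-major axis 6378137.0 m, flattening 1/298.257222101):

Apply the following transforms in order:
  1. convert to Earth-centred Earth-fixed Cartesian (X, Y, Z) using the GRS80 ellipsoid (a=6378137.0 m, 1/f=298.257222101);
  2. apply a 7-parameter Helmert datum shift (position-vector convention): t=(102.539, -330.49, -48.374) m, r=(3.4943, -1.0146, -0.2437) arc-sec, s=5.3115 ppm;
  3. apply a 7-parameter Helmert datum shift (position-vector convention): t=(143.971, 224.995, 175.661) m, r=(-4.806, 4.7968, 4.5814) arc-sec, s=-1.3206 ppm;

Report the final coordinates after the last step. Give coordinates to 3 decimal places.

start: φ=-24.933065°, λ=128.387752°, h=-18.244 m
→ ECEF (a=6378137.000, f=1/298.257222101): X=-3593691.6044, Y=4536102.0189, Z=-2672345.0789
→ Helmert 7p (PV): X=-3593589.6488, Y=4535845.1404, Z=-2672348.4784
→ Helmert 7p (PV): X=-3593603.8256, Y=4535922.0613, Z=-2672191.4033

X=-3593603.826 m, Y=4535922.061 m, Z=-2672191.403 m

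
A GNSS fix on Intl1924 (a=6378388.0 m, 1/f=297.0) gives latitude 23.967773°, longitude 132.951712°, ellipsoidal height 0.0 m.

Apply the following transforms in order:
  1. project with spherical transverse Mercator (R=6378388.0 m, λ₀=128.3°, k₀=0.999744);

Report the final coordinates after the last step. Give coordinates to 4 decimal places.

start: φ=23.967773°, λ=132.951712°, h=0.000 m
→ tm (R=6378388.0, λ₀=128.3°): E=473422.0197, N=2675320.4951

E=473422.0197 m, N=2675320.4951 m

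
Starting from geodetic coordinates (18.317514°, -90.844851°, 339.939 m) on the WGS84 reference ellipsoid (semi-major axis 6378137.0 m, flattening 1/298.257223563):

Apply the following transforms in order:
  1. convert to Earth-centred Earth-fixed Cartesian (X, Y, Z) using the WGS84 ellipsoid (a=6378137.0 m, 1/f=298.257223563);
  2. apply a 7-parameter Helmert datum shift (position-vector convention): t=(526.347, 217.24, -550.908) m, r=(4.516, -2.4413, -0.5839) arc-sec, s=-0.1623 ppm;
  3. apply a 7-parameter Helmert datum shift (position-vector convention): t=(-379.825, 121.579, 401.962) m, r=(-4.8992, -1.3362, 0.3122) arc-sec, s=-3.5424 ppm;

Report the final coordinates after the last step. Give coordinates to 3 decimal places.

start: φ=18.317514°, λ=-90.844851°, h=339.939 m
→ ECEF (a=6378137.000, f=1/298.257223563): X=-89313.9548, Y=-6056620.3708, Z=1991884.1716
→ Helmert 7p (PV): X=-88828.3140, Y=-6056445.5056, Z=1991199.2785
→ Helmert 7p (PV): X=-89211.5565, Y=-6056255.3119, Z=1991737.4636

X=-89211.557 m, Y=-6056255.312 m, Z=1991737.464 m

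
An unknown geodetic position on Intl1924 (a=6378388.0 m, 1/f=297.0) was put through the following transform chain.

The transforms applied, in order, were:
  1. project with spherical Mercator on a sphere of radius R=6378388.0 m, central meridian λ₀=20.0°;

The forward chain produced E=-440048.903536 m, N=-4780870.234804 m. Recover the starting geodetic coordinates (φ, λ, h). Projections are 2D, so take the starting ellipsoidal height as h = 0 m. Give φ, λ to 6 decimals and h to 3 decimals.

start: E=-440048.9035, N=-4780870.2348 m
→ merc⁻¹: φ=-39.41076500°, λ=16.04712900°

φ=-39.410765°, λ=16.047129°, h=0.000 m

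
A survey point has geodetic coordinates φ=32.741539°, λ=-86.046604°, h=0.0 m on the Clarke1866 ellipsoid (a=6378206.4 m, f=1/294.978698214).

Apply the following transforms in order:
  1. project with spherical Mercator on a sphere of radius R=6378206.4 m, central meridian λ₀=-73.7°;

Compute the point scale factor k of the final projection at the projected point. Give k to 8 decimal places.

1.18889257

start: φ=32.741539°, λ=-86.046604°, h=0.000 m
→ into merc (λ₀=-73.7°): φ=32.74153900°, λ−λ₀=-12.34660400°
scale k = 1.18889257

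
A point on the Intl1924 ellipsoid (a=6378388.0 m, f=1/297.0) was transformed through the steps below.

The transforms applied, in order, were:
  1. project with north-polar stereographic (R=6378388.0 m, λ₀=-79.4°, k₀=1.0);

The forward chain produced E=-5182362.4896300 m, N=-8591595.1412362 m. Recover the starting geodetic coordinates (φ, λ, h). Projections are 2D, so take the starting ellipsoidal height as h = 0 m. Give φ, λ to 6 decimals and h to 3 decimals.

start: E=-5182362.4896, N=-8591595.1412 m
→ stereo⁻¹: φ=13.62790800°, λ=-110.49795100°

φ=13.627908°, λ=-110.497951°, h=0.000 m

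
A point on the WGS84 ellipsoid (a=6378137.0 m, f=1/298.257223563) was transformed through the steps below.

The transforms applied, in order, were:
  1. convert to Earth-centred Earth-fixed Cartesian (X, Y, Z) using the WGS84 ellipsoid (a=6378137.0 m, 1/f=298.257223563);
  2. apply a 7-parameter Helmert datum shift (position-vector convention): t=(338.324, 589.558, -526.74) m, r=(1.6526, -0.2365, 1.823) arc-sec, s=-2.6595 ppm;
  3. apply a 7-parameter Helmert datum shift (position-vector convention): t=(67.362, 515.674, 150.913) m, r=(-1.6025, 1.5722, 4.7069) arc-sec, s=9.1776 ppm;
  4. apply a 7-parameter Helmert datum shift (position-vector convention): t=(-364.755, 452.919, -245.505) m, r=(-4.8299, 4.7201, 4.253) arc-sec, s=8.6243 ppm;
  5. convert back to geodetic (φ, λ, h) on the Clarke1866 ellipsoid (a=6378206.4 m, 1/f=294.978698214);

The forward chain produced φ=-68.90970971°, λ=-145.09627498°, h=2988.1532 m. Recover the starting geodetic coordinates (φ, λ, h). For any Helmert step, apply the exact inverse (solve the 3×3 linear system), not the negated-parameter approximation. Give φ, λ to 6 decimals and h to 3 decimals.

start: φ=-68.909710°, λ=-145.096275°, h=2988.153 m
→ ECEF (a=6378206.400, f=1/294.978698214): X=-1888717.9261, Y=-1317770.4346, Z=-5930958.0830
→ Helmert⁻¹: X=-1888228.3451, Y=-1318034.1771, Z=-5930735.5030
→ Helmert⁻¹: X=-1888263.2574, Y=-1318448.5829, Z=-5930856.6212
→ Helmert⁻¹: X=-1888625.0620, Y=-1319072.4709, Z=-5930332.9190
→ geod (Bowring, a=6378137.000): φ=-68.90066400°, λ=-145.06839500°, h=2508.1100 m

φ=-68.900664°, λ=-145.068395°, h=2508.110 m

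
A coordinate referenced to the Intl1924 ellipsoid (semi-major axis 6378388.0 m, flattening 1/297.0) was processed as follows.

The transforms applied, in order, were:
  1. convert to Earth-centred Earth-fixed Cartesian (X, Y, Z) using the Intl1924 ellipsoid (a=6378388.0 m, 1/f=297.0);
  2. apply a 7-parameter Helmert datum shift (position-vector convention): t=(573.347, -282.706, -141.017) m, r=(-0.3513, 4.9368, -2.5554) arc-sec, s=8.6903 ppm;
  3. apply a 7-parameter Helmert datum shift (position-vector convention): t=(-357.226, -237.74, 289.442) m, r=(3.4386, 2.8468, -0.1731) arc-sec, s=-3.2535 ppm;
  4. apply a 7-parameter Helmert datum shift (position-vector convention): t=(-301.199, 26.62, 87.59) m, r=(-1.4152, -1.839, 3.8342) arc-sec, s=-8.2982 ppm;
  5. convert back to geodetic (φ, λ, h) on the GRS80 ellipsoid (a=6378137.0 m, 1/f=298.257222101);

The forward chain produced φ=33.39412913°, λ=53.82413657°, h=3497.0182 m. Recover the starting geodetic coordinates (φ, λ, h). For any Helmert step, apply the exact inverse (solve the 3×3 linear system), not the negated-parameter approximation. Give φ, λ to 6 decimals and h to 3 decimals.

start: φ=33.394129°, λ=53.824137°, h=3497.018 m
→ ECEF (a=6378137.000, f=1/298.257222101): X=3148159.1032, Y=4305218.1507, Z=3492461.2294
→ Helmert⁻¹: X=3148597.5935, Y=4305144.7662, Z=3492404.0860
→ Helmert⁻¹: X=3148913.2546, Y=4305457.3725, Z=3492097.6905
→ Helmert⁻¹: X=3148175.6189, Y=4305735.7153, Z=3492291.0418
→ geod (Bowring, a=6378388.000): φ=33.39148400°, λ=53.82727500°, h=3536.9230 m

φ=33.391484°, λ=53.827275°, h=3536.923 m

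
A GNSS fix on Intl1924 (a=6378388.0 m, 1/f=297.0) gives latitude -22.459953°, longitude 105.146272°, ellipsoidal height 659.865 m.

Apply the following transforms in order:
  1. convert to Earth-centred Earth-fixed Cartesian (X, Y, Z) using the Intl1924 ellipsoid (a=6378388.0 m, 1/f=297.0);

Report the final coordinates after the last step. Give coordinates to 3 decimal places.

start: φ=-22.459953°, λ=105.146272°, h=659.865 m
→ ECEF (a=6378388.000, f=1/297.0): X=-1541072.2804, Y=5693182.9808, Z=-2421842.7019

X=-1541072.280 m, Y=5693182.981 m, Z=-2421842.702 m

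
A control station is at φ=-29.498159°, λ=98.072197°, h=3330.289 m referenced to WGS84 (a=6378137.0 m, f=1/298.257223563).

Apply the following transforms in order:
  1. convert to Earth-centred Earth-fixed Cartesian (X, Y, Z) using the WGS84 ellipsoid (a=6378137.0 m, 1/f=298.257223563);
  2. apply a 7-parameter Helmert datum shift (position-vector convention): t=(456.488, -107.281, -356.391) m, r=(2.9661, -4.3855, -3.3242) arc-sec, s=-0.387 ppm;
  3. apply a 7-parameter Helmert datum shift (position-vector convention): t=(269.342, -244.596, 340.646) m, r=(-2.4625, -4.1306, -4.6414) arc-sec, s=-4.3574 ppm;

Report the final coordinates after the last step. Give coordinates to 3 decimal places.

X=-779494.211 m, Y=5503341.103 m, Z=-3123736.643 m

start: φ=-29.498159°, λ=98.072197°, h=3330.289 m
→ ECEF (a=6378137.000, f=1/298.257223563): X=-780565.2581, Y=5503681.3382, Z=-3123716.9426
→ Helmert 7p (PV): X=-779953.3549, Y=5503629.4262, Z=-3124009.5775
→ Helmert 7p (PV): X=-779494.2111, Y=5503341.1033, Z=-3123736.6429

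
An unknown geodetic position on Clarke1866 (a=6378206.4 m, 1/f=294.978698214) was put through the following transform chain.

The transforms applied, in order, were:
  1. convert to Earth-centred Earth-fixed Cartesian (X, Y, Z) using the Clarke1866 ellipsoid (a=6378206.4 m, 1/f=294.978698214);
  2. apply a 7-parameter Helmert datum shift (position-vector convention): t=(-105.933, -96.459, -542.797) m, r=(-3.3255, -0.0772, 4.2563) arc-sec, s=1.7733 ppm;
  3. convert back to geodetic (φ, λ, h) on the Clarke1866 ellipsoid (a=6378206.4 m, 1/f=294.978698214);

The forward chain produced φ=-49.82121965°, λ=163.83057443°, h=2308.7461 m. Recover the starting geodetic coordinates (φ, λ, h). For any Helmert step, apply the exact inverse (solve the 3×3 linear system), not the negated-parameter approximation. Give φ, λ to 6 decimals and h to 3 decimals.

start: φ=-49.821220°, λ=163.830574°, h=2308.746 m
→ ECEF (a=6378206.400, f=1/294.978698214): X=-3961538.0920, Y=1148641.1597, Z=-4851542.9044
→ Helmert⁻¹: X=-3961403.2422, Y=1148895.5354, Z=-4850971.4994
→ geod (Bowring, a=6378206.400): φ=-49.81830900°, λ=163.82665900°, h=1834.3300 m

φ=-49.818309°, λ=163.826659°, h=1834.330 m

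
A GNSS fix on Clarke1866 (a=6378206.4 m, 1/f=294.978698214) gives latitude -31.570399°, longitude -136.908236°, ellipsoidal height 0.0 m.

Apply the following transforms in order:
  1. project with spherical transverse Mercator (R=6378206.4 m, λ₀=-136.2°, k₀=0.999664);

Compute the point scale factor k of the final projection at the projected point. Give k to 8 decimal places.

start: φ=-31.570399°, λ=-136.908236°, h=0.000 m
→ into tm (λ₀=-136.2°): φ=-31.57039900°, λ−λ₀=-0.70823600°
scale k = 0.99971944

0.99971944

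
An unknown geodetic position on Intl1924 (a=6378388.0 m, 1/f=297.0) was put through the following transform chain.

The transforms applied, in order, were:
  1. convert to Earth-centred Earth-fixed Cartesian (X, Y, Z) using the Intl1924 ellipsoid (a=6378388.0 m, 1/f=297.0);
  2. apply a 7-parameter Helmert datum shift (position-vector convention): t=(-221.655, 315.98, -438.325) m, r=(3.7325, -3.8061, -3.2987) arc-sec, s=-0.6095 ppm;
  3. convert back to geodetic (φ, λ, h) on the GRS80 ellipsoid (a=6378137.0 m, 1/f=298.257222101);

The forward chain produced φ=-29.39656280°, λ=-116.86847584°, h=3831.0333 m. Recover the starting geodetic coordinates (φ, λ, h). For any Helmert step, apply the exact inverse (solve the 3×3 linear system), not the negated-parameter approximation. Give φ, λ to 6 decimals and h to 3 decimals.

φ=-29.391611°, λ=-116.864319°, h=3548.594 m

start: φ=-29.396563°, λ=-116.868476°, h=3831.033 m
→ ECEF (a=6378137.000, f=1/298.257222101): X=-2514947.7505, Y=-4964000.0281, Z=-3114151.2124
→ Helmert⁻¹: X=-2514705.6879, Y=-4964415.5927, Z=-3113578.5482
→ geod (Bowring, a=6378388.000): φ=-29.39161100°, λ=-116.86431900°, h=3548.5940 m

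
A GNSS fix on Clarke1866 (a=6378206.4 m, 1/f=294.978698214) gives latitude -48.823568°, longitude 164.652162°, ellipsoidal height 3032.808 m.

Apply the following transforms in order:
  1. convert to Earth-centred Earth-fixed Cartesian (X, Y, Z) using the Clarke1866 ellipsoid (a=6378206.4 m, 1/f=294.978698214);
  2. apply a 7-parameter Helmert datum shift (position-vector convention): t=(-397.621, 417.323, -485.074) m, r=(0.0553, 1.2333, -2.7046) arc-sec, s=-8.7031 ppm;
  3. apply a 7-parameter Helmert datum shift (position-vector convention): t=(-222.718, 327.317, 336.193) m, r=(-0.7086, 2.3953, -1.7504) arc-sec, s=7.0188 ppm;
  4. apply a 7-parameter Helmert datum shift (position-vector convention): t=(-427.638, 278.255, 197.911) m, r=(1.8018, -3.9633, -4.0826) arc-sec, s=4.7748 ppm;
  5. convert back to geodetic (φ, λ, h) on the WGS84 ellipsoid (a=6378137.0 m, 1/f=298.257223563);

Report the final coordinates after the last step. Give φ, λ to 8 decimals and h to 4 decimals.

start: φ=-48.823568°, λ=164.652162°, h=3032.808 m
→ ECEF (a=6378206.400, f=1/294.978698214): X=-4059235.1864, Y=1114124.7447, Z=-4779742.0313
→ Helmert 7p (PV): X=-4059611.4497, Y=1114586.8781, Z=-4780160.9372
→ Helmert 7p (PV): X=-4059908.7138, Y=1114940.0472, Z=-4779814.9807
→ Helmert 7p (PV): X=-4060241.8262, Y=1115345.7376, Z=-4779708.1629
→ geod (Bowring, a=6378137.000): φ=-48.81249443°, λ=164.63976553°, h=3794.1946 m

φ=-48.81249443°, λ=164.63976553°, h=3794.1946 m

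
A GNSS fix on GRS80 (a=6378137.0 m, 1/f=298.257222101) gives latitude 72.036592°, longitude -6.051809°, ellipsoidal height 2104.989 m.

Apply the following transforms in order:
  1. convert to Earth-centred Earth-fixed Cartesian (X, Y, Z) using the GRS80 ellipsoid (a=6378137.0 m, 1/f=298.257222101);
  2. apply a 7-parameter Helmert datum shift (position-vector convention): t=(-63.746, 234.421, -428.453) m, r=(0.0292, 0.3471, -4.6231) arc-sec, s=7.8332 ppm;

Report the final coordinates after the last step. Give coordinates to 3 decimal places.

start: φ=72.036592°, λ=-6.051809°, h=2104.989 m
→ ECEF (a=6378137.000, f=1/298.257222101): X=1962713.0531, Y=-208083.9901, Z=6046949.1799
→ Helmert 7p (PV): X=1962670.1933, Y=-207896.0466, Z=6046564.7616

X=1962670.193 m, Y=-207896.047 m, Z=6046564.762 m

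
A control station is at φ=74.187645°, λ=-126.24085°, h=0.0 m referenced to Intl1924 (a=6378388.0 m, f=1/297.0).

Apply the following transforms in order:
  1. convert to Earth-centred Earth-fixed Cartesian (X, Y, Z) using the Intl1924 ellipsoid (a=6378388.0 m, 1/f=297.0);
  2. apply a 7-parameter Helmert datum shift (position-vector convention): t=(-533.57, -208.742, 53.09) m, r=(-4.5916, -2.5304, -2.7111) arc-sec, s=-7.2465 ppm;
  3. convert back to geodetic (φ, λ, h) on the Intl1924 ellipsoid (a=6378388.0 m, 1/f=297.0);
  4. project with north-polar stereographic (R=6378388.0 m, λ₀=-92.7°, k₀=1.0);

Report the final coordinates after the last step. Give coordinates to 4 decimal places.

start: φ=74.187645°, λ=-126.240850°, h=0.000 m
→ ECEF (a=6378388.000, f=1/297.0): X=-1030703.8196, Y=-1406173.5059, Z=6114825.4207
→ Helmert 7p (PV): X=-1031323.4174, Y=-1406222.3915, Z=6114852.8575
→ geod (Bowring, a=6378388.000): φ=74.18421407°, λ=-126.25631934°, h=136.9818 m
→ stereo (R=6378388.0, λ₀=-92.7°): E=-979451.2588, N=-1476633.7418

E=-979451.2588 m, N=-1476633.7418 m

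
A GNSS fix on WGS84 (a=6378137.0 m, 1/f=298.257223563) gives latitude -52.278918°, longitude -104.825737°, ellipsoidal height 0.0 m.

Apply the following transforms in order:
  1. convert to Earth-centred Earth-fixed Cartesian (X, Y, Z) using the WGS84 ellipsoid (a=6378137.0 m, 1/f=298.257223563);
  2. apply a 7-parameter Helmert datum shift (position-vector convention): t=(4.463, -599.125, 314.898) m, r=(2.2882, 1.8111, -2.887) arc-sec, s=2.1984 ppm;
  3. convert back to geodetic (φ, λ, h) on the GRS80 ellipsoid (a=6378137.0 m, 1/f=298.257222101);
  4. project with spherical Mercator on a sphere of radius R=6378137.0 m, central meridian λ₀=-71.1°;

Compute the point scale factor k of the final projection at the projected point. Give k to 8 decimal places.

1.63427515

start: φ=-52.278918°, λ=-104.825737°, h=0.000 m
→ ECEF (a=6378137.000, f=1/298.257223563): X=-1000608.0846, Y=-3780273.1477, Z=-5021850.9239
→ Helmert 7p (PV): X=-1000702.8266, Y=-3780810.8681, Z=-5021580.2167
→ geod (Bowring, a=6378137.000): φ=-52.27356210°, λ=-104.82506305°, h=118.7658 m
→ into merc (λ₀=-71.1°): φ=-52.27356210°, λ−λ₀=-33.72506305°
scale k = 1.63427515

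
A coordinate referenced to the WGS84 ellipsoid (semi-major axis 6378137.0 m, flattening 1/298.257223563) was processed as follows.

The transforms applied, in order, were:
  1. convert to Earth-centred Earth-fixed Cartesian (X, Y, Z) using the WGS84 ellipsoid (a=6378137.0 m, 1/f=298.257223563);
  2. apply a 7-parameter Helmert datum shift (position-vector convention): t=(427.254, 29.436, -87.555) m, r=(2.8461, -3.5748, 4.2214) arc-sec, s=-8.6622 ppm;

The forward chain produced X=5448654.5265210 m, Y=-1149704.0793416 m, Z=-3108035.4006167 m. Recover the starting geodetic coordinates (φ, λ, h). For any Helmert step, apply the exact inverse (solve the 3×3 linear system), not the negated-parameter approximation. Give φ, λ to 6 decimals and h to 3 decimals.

φ=-29.333214°, λ=-11.917949°, h=3882.703 m

start: X=5448654.5265, Y=-1149704.0793, Z=-3108035.4006 m
→ Helmert⁻¹: X=5448197.0668, Y=-1149897.8628, Z=-3108053.3243
→ geod (Bowring, a=6378137.000): φ=-29.33321400°, λ=-11.91794900°, h=3882.7030 m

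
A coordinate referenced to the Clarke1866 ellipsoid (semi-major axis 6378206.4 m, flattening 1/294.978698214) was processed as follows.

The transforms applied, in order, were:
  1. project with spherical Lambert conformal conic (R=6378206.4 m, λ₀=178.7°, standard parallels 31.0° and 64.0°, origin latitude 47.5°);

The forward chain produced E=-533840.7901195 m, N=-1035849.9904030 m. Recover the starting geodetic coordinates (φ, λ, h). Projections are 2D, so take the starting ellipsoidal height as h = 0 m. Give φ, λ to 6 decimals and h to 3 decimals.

start: E=-533840.7901, N=-1035849.9904 m
→ lcc⁻¹: φ=37.64789700°, λ=172.47780100°

φ=37.647897°, λ=172.477801°, h=0.000 m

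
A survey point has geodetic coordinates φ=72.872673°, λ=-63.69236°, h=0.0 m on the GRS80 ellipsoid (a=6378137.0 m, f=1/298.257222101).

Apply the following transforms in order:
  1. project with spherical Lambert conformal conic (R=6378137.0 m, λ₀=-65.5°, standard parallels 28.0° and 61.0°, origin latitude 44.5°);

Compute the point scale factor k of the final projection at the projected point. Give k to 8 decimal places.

1.12063288

start: φ=72.872673°, λ=-63.692360°, h=0.000 m
→ into lcc (λ₀=-65.5°): φ=72.87267300°, λ−λ₀=1.80764000°
scale k = 1.12063288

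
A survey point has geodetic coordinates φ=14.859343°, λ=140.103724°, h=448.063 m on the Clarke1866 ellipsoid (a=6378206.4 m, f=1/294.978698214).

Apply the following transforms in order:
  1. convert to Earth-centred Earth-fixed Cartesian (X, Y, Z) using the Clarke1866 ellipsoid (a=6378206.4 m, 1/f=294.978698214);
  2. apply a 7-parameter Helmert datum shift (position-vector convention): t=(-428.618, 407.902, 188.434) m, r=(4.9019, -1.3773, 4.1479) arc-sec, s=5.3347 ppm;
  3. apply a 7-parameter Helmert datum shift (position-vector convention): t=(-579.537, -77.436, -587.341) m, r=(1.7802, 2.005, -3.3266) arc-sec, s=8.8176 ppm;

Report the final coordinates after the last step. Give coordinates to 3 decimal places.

X=-4732231.071 m, Y=3955643.882 m, Z=1624843.776 m

start: φ=14.859343°, λ=140.103724°, h=448.063 m
→ ECEF (a=6378206.400, f=1/294.978698214): X=-4731145.1581, Y=3955328.9135, Z=1625077.1396
→ Helmert 7p (PV): X=-4731689.4070, Y=3955624.1539, Z=1625336.6505
→ Helmert 7p (PV): X=-4732231.0708, Y=3955643.8816, Z=1624843.7758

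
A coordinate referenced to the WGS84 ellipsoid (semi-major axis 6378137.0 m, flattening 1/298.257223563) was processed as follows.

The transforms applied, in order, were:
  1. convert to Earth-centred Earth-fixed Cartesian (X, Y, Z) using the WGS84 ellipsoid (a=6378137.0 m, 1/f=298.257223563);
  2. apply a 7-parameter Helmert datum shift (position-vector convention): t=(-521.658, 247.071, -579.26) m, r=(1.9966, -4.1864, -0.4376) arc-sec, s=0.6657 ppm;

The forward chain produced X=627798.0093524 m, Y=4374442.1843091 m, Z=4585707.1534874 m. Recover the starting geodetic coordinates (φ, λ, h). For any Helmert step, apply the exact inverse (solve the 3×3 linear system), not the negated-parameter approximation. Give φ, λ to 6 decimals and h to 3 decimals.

start: X=627798.0094, Y=4374442.1843, Z=4585707.1535 m
→ Helmert⁻¹: X=628403.0521, Y=4374237.9283, Z=4586228.2645
→ geod (Bowring, a=6378137.000): φ=46.25513600°, λ=81.82482200°, h=1835.7000 m

φ=46.255136°, λ=81.824822°, h=1835.700 m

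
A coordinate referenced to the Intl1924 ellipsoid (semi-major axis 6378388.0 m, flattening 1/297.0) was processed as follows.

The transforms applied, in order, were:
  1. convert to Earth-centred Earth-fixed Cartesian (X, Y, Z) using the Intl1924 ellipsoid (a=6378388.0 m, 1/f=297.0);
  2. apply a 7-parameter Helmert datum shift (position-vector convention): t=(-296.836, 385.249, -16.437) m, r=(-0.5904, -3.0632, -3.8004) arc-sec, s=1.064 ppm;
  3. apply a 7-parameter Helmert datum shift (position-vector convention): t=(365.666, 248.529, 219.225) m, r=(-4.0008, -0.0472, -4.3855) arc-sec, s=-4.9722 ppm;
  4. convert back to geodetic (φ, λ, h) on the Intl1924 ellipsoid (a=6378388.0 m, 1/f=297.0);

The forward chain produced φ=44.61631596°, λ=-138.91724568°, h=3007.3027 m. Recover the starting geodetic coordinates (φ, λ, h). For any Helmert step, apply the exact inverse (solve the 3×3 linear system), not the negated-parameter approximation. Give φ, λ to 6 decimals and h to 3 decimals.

start: φ=44.616316°, λ=-138.917246°, h=3007.303 m
→ ECEF (a=6378388.000, f=1/297.0): X=-3429606.6658, Y=-2990019.1917, Z=4459289.8869
→ Helmert⁻¹: X=-3429924.7847, Y=-2990442.0037, Z=4459035.6144
→ Helmert⁻¹: X=-3429502.9716, Y=-2990900.0220, Z=4459089.6769
→ geod (Bowring, a=6378388.000): φ=44.61187100°, λ=-138.90802800°, h=3223.1390 m

φ=44.611871°, λ=-138.908028°, h=3223.139 m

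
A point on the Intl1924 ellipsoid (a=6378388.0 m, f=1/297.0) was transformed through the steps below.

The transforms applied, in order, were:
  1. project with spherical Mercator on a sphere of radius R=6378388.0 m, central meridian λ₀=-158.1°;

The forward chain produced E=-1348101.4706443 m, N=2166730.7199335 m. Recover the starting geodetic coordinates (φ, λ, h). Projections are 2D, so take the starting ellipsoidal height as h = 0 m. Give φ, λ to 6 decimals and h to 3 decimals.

start: E=-1348101.4706, N=2166730.7199 m
→ merc⁻¹: φ=19.09942800°, λ=-170.20972500°

φ=19.099428°, λ=-170.209725°, h=0.000 m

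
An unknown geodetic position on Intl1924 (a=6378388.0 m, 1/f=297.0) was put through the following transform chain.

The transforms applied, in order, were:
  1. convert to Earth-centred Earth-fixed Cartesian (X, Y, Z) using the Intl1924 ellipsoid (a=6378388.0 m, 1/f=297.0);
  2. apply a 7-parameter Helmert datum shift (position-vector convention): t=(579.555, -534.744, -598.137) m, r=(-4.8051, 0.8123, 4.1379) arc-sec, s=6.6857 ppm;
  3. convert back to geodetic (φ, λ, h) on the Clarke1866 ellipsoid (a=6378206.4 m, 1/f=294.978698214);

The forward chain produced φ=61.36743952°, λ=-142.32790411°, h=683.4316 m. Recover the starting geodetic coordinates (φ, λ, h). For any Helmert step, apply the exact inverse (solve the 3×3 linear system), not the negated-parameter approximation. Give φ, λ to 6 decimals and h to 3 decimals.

φ=61.366874°, λ=-142.341916°, h=934.426 m

start: φ=61.367440°, λ=-142.327904°, h=683.432 m
→ ECEF (a=6378206.400, f=1/294.978698214): X=-2425778.9906, Y=-1872968.6573, Z=5575481.9171
→ Helmert⁻¹: X=-2426401.8473, Y=-1872502.6156, Z=5575989.5974
→ geod (Bowring, a=6378388.000): φ=61.36687400°, λ=-142.34191600°, h=934.4260 m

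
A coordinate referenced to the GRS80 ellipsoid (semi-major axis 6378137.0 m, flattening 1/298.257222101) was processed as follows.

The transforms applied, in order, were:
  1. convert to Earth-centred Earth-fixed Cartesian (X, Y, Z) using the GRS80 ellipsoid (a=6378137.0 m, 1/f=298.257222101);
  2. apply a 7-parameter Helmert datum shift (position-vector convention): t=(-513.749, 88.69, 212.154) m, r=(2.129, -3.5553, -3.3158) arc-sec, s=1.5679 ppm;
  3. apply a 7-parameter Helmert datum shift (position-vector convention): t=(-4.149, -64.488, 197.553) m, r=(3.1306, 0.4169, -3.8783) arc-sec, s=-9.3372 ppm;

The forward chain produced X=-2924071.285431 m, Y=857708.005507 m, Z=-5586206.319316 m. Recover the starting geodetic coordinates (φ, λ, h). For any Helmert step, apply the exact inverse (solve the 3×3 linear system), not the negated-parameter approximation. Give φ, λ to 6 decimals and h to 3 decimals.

start: X=-2924071.2854, Y=857708.0055, Z=-5586206.3193 m
→ Helmert⁻¹: X=-2924099.2738, Y=857640.7332, Z=-5586474.9612
→ Helmert⁻¹: X=-2923691.0192, Y=857446.0355, Z=-5586636.8117
→ geod (Bowring, a=6378137.000): φ=-61.55432900°, λ=163.65489600°, h=1829.7890 m

φ=-61.554329°, λ=163.654896°, h=1829.789 m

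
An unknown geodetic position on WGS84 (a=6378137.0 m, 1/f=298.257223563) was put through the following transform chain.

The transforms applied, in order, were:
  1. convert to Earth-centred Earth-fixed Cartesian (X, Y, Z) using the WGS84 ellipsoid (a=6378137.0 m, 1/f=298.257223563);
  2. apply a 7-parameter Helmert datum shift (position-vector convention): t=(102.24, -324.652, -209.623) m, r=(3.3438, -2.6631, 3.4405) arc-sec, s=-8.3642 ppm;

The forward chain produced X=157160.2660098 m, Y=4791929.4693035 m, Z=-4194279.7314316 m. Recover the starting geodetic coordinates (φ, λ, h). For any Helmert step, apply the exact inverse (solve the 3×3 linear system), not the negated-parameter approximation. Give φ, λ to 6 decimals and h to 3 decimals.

φ=-41.368130°, λ=88.122564°, h=1502.282 m

start: X=157160.2660, Y=4791929.4693, Z=-4194279.7314 m
→ Helmert⁻¹: X=157085.1226, Y=4792223.5921, Z=-4194184.9046
→ geod (Bowring, a=6378137.000): φ=-41.36813000°, λ=88.12256400°, h=1502.2820 m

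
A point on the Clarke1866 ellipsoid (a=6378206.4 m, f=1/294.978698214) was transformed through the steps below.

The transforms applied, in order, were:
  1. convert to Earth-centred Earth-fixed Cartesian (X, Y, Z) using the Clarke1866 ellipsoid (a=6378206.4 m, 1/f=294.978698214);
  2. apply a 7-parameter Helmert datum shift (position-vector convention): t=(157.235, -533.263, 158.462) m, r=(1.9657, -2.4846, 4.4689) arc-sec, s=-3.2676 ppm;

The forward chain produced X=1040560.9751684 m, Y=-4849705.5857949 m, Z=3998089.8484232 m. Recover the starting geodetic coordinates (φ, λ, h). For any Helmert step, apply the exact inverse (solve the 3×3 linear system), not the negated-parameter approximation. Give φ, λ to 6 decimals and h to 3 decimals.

start: X=1040560.9752, Y=-4849705.5858, Z=3998089.8484 m
→ Helmert⁻¹: X=1040350.2368, Y=-4849172.6074, Z=3997978.1309
→ geod (Bowring, a=6378206.400): φ=39.06332200°, λ=-77.89121500°, h=629.5650 m

φ=39.063322°, λ=-77.891215°, h=629.565 m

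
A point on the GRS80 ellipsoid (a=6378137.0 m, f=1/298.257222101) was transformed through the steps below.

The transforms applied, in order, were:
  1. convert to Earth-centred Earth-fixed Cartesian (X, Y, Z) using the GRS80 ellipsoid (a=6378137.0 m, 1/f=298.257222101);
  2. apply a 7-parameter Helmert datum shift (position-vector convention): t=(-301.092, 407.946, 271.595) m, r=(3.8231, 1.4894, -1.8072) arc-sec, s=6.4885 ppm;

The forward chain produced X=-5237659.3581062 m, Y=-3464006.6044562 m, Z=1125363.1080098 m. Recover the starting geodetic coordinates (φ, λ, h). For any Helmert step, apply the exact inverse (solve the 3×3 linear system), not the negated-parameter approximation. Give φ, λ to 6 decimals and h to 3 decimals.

start: X=-5237659.3581, Y=-3464006.6045, Z=1125363.1080 m
→ Helmert⁻¹: X=-5237302.0543, Y=-3464417.1048, Z=1125110.6080
→ geod (Bowring, a=6378137.000): φ=10.22509100°, λ=-146.51580700°, h=1982.2190 m

φ=10.225091°, λ=-146.515807°, h=1982.219 m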